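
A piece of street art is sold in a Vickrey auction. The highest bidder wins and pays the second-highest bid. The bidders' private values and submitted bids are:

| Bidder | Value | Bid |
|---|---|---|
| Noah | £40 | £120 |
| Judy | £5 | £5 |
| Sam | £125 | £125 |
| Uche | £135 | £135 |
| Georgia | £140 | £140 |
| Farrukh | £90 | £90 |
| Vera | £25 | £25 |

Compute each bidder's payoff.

Ordered from highest: Georgia £140; Uche £135; Sam £125; Noah £120; Farrukh £90; Vera £25; Judy £5.
Georgia has the top bid and wins; the price is the second-highest bid, £135.
Georgia's payoff = £140 − £135 = £5. All other bidders lose, so their payoff is 0.

Noah £0, Judy £0, Sam £0, Uche £0, Georgia £5, Farrukh £0, Vera £0.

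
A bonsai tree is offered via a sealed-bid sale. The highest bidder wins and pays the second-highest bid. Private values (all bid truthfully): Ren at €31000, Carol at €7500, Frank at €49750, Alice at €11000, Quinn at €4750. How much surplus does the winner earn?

Surplus = €18750.

Bids in descending order: Frank €49750, then Ren €31000, then Alice €11000, then Carol €7500, then Quinn €4750.
Frank wins with the top bid and pays the second-highest, €31000.
Surplus = €49750 − €31000 = €18750.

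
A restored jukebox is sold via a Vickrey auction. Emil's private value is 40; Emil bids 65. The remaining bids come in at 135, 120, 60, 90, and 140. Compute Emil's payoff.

Highest competing bid: 140.
Emil's bid 65 is not the highest, so Emil loses, pays nothing, and earns zero payoff.

Payoff = 0.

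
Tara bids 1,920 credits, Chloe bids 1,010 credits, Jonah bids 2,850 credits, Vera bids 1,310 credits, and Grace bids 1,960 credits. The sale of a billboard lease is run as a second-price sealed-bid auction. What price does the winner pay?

Bids in descending order: Jonah 2,850 credits; Grace 1,960 credits; Tara 1,920 credits; Vera 1,310 credits; Chloe 1,010 credits.
Jonah has the highest bid, so Jonah wins.
The second-highest bid is 1,960 credits, so that is what Jonah pays.

The winner pays 1,960 credits.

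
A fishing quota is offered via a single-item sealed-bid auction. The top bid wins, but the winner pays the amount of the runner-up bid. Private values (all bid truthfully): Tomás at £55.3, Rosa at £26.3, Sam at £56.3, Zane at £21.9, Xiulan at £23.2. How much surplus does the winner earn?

Winner's surplus: £1.0.

Sorted high to low: Sam £56.3; Tomás £55.3; Rosa £26.3; Xiulan £23.2; Zane £21.9.
Sam wins with the top bid and pays the second-highest, £55.3.
Surplus = £56.3 − £55.3 = £1.0.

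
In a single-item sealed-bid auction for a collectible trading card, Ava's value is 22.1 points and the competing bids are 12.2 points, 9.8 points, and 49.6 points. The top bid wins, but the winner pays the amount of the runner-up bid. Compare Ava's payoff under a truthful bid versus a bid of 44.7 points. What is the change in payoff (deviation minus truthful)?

Change in payoff: 0.0 points.

The highest competing bid is 49.6 points.
Bidding truthfully at 22.1 points: the top bid is 49.6 points (a rival), so Ava loses. Payoff = 0.0 points.
Bidding 44.7 points: the top bid is 49.6 points (a rival), so Ava loses. Payoff = 0.0 points.
Change = 0.0 points − 0.0 points = 0.0 points.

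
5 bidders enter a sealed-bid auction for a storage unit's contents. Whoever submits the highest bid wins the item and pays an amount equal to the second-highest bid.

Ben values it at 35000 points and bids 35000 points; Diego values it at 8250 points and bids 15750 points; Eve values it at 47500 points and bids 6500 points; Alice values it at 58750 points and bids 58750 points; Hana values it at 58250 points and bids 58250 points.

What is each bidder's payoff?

Ranking the bids: Alice 58750 points; Hana 58250 points; Ben 35000 points; Diego 15750 points; Eve 6500 points.
Alice has the top bid and wins; the price is the second-highest bid, 58250 points.
Alice's payoff = 58750 points − 58250 points = 500 points. All other bidders lose, so their payoff is 0.

Payoffs: Ben 0 points, Diego 0 points, Eve 0 points, Alice 500 points, Hana 0 points.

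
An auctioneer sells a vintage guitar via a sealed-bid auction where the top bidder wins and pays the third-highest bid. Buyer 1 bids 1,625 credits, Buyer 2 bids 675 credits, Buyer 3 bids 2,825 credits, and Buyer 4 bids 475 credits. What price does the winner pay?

Ranking the bids: Buyer 3 2,825 credits, then Buyer 1 1,625 credits, then Buyer 2 675 credits, then Buyer 4 475 credits.
Buyer 3 is the highest bidder, so Buyer 3 wins.
Under the third-price rule, the price is the third-highest bid: 675 credits.

Price paid: 675 credits.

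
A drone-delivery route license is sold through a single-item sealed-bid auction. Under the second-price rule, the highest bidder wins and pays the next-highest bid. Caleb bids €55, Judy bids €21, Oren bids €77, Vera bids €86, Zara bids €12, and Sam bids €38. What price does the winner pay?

Ranking the bids: Vera €86, then Oren €77, then Caleb €55, then Sam €38, then Judy €21, then Zara €12.
Vera has the highest bid, so Vera wins.
The second-highest bid is €77, so that is what Vera pays.

Price paid: €77.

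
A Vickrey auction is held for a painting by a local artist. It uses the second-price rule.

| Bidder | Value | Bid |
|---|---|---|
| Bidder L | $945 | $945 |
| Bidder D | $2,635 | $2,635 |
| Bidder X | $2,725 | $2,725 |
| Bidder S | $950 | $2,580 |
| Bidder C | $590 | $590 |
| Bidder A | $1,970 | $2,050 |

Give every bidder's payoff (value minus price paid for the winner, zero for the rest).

Bids in descending order: Bidder X $2,725, then Bidder D $2,635, then Bidder S $2,580, then Bidder A $2,050, then Bidder L $945, then Bidder C $590.
Bidder X has the top bid and wins; the price is the second-highest bid, $2,635.
Bidder X's payoff = $2,725 − $2,635 = $90. All other bidders lose, so their payoff is 0.

Bidder L $0, Bidder D $0, Bidder X $90, Bidder S $0, Bidder C $0, Bidder A $0.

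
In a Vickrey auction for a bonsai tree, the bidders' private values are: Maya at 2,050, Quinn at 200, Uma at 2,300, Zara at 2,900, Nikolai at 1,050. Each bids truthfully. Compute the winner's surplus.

Bids in descending order: Zara 2,900 > Uma 2,300 > Maya 2,050 > Nikolai 1,050 > Quinn 200.
Zara wins with the top bid and pays the second-highest, 2,300.
Surplus = 2,900 − 2,300 = 600.

600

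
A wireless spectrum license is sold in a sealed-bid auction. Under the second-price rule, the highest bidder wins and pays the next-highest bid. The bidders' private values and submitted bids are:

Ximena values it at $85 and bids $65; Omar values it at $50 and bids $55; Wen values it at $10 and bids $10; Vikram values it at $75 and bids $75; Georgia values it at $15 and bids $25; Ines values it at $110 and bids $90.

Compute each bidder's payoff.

Ximena $0, Omar $0, Wen $0, Vikram $0, Georgia $0, Ines $35.

Ordered from highest: Ines $90 > Vikram $75 > Ximena $65 > Omar $55 > Georgia $25 > Wen $10.
Ines has the top bid and wins; the price is the second-highest bid, $75.
Ines's payoff = $110 − $75 = $35. All other bidders lose, so their payoff is 0.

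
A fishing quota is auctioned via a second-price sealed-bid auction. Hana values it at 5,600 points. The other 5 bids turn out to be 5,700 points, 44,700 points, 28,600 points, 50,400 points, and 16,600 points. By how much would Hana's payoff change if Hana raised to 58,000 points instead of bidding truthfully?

The highest competing bid is 50,400 points.
Bidding truthfully at 5,600 points: the top bid is 50,400 points (a rival), so Hana loses. Payoff = 0 points.
Bidding 58,000 points: Hana has the top bid, wins, and pays the second-highest bid 50,400 points. Payoff = 5,600 points − 50,400 points = -44,800 points.
Change = -44,800 points − 0 points = -44,800 points.
This is the dominant-strategy logic: truthful bidding weakly beats any alternative.

Payoff change: -44,800 points.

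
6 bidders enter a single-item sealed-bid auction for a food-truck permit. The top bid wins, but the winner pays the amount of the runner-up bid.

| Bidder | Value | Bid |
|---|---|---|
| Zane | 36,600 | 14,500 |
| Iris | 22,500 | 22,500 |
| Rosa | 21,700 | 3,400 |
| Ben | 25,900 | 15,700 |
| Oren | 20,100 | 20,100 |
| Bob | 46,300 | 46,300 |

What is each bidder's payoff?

Ranking the bids: Bob 46,300 > Iris 22,500 > Oren 20,100 > Ben 15,700 > Zane 14,500 > Rosa 3,400.
Bob has the top bid and wins; the price is the second-highest bid, 22,500.
Bob's payoff = 46,300 − 22,500 = 23,800. All other bidders lose, so their payoff is 0.

Payoffs: Zane 0, Iris 0, Rosa 0, Ben 0, Oren 0, Bob 23,800.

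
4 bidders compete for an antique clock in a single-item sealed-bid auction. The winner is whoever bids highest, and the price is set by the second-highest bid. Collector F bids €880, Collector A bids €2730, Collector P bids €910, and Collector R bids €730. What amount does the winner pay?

Ordered from highest: Collector A €2730, then Collector P €910, then Collector F €880, then Collector R €730.
Collector A has the highest bid, so Collector A wins.
The second-highest bid is €910, so that is what Collector A pays.

Price paid: €910.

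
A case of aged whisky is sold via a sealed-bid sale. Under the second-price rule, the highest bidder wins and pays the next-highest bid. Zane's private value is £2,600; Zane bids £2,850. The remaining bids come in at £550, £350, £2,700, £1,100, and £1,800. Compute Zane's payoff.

Highest competing bid: £2,700.
Zane's bid £2,850 is the highest overall, so Zane wins and pays the second-highest bid, £2,700.
Payoff = value − price = £2,600 − £2,700 = -£100.
Overbidding won the item at a price above value — truthful bidding would have avoided this loss.

-£100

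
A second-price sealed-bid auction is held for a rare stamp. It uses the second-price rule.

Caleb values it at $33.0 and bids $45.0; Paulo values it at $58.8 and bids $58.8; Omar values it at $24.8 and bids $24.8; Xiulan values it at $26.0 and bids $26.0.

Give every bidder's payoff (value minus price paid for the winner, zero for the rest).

Ranking the bids: Paulo $58.8; Caleb $45.0; Xiulan $26.0; Omar $24.8.
Paulo has the top bid and wins; the price is the second-highest bid, $45.0.
Paulo's payoff = $58.8 − $45.0 = $13.8. All other bidders lose, so their payoff is 0.

Caleb $0.0, Paulo $13.8, Omar $0.0, Xiulan $0.0.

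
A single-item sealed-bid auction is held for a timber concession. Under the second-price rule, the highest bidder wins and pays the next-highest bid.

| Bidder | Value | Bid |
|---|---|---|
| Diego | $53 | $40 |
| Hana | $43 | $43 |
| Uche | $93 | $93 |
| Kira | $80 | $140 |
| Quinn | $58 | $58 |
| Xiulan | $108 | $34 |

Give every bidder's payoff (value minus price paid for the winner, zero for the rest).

Payoffs: Diego $0, Hana $0, Uche $0, Kira -$13, Quinn $0, Xiulan $0.

Ordered from highest: Kira $140; Uche $93; Quinn $58; Hana $43; Diego $40; Xiulan $34.
Kira has the top bid and wins; the price is the second-highest bid, $93.
Kira's payoff = $80 − $93 = -$13. All other bidders lose, so their payoff is 0.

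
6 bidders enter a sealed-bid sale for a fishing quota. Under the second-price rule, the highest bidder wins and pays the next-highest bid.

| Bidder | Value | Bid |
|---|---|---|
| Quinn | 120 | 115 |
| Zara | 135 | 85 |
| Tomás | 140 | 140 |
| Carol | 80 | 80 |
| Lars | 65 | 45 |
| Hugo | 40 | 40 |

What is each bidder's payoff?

Sorted high to low: Tomás 140; Quinn 115; Zara 85; Carol 80; Lars 45; Hugo 40.
Tomás has the top bid and wins; the price is the second-highest bid, 115.
Tomás's payoff = 140 − 115 = 25. All other bidders lose, so their payoff is 0.

Quinn 0, Zara 0, Tomás 25, Carol 0, Lars 0, Hugo 0.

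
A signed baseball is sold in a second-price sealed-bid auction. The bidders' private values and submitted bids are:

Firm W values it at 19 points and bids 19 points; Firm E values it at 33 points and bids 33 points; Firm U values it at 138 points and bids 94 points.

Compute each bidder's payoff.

Payoffs: Firm W 0 points, Firm E 0 points, Firm U 105 points.

Bids in descending order: Firm U 94 points, then Firm E 33 points, then Firm W 19 points.
Firm U has the top bid and wins; the price is the second-highest bid, 33 points.
Firm U's payoff = 138 points − 33 points = 105 points. All other bidders lose, so their payoff is 0.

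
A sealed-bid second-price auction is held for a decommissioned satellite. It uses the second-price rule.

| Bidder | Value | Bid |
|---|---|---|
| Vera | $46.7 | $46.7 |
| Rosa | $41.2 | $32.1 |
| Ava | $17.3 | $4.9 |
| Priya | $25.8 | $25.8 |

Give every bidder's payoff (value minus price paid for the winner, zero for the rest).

Sorted high to low: Vera $46.7; Rosa $32.1; Priya $25.8; Ava $4.9.
Vera has the top bid and wins; the price is the second-highest bid, $32.1.
Vera's payoff = $46.7 − $32.1 = $14.6. All other bidders lose, so their payoff is 0.

Payoffs: Vera $14.6, Rosa $0.0, Ava $0.0, Priya $0.0.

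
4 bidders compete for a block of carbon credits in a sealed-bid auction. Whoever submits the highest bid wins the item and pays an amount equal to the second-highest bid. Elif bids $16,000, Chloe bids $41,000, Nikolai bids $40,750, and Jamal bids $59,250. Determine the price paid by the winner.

$41,000

Ranking the bids: Jamal $59,250; Chloe $41,000; Nikolai $40,750; Elif $16,000.
Jamal has the highest bid, so Jamal wins.
The second-highest bid is $41,000, so that is what Jamal pays.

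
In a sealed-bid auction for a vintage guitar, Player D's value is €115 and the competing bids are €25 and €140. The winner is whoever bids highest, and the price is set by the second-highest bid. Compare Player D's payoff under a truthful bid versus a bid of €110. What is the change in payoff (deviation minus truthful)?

The highest competing bid is €140.
Bidding truthfully at €115: the top bid is €140 (a rival), so Player D loses. Payoff = €0.
Bidding €110: the top bid is €140 (a rival), so Player D loses. Payoff = €0.
Change = €0 − €0 = €0.

Payoff change: €0.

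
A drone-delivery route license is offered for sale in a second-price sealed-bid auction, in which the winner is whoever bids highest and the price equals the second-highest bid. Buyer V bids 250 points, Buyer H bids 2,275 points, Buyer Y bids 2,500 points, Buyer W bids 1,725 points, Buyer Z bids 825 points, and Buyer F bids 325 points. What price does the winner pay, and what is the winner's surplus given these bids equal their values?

The winner pays 2,275 points for a surplus of 225 points.

Bids in descending order: Buyer Y 2,500 points, then Buyer H 2,275 points, then Buyer W 1,725 points, then Buyer Z 825 points, then Buyer F 325 points, then Buyer V 250 points.
Buyer Y is the highest bidder, so Buyer Y wins.
Under the second-price rule, the price is the second-highest bid: 2,275 points.
Surplus = 2,500 points − 2,275 points = 225 points.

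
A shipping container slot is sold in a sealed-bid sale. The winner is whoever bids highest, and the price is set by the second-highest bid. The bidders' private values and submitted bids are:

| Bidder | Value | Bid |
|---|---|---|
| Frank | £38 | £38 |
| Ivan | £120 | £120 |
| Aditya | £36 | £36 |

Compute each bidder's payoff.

Frank £0, Ivan £82, Aditya £0.

Ranking the bids: Ivan £120 > Frank £38 > Aditya £36.
Ivan has the top bid and wins; the price is the second-highest bid, £38.
Ivan's payoff = £120 − £38 = £82. All other bidders lose, so their payoff is 0.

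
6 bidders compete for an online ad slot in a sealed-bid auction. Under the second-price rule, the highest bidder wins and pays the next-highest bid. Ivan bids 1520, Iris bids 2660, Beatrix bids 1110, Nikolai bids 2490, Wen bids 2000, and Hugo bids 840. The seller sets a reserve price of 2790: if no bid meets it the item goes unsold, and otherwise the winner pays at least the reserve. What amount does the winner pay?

unsold

Ranking the bids: Iris 2660 > Nikolai 2490 > Wen 2000 > Ivan 1520 > Beatrix 1110 > Hugo 840.
The top bid 2660 is below the reserve 2790, so the item goes unsold and nothing is paid.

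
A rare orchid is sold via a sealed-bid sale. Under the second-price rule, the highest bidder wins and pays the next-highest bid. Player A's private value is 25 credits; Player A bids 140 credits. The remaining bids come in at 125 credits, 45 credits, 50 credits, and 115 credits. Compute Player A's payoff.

Highest competing bid: 125 credits.
Player A's bid 140 credits is the highest overall, so Player A wins and pays the second-highest bid, 125 credits.
Payoff = value − price = 25 credits − 125 credits = -100 credits.

Payoff = -100 credits.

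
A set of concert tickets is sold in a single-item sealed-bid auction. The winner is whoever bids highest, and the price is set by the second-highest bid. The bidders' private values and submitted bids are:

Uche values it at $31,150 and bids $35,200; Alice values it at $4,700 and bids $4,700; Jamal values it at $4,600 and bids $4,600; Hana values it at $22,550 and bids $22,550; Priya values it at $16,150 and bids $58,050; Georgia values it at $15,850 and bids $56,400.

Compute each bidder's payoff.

Payoffs: Uche $0, Alice $0, Jamal $0, Hana $0, Priya -$40,250, Georgia $0.

Ordered from highest: Priya $58,050, then Georgia $56,400, then Uche $35,200, then Hana $22,550, then Alice $4,700, then Jamal $4,600.
Priya has the top bid and wins; the price is the second-highest bid, $56,400.
Priya's payoff = $16,150 − $56,400 = -$40,250. All other bidders lose, so their payoff is 0.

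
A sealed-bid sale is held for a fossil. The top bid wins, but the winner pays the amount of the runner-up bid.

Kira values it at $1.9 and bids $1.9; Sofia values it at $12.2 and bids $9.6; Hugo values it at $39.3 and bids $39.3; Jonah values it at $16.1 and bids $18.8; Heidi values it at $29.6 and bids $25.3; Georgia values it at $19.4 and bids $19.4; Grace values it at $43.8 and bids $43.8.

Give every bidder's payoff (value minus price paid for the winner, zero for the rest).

Kira $0.0, Sofia $0.0, Hugo $0.0, Jonah $0.0, Heidi $0.0, Georgia $0.0, Grace $4.5.

Ordered from highest: Grace $43.8; Hugo $39.3; Heidi $25.3; Georgia $19.4; Jonah $18.8; Sofia $9.6; Kira $1.9.
Grace has the top bid and wins; the price is the second-highest bid, $39.3.
Grace's payoff = $43.8 − $39.3 = $4.5. All other bidders lose, so their payoff is 0.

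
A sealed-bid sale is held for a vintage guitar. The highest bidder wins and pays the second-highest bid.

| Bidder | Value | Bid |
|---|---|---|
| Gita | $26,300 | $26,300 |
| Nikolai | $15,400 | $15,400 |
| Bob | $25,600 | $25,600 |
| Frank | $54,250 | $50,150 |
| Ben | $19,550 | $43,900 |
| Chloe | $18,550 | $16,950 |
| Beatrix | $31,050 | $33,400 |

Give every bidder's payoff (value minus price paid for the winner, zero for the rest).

Gita $0, Nikolai $0, Bob $0, Frank $10,350, Ben $0, Chloe $0, Beatrix $0.

Ranking the bids: Frank $50,150; Ben $43,900; Beatrix $33,400; Gita $26,300; Bob $25,600; Chloe $16,950; Nikolai $15,400.
Frank has the top bid and wins; the price is the second-highest bid, $43,900.
Frank's payoff = $54,250 − $43,900 = $10,350. All other bidders lose, so their payoff is 0.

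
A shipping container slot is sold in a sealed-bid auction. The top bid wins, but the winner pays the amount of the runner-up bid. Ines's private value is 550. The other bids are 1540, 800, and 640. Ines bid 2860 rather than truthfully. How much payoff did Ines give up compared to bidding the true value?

The highest competing bid is 1540.
Bidding truthfully at 550: the top bid is 1540 (a rival), so Ines loses. Payoff = 0.
Bidding 2860: Ines has the top bid, wins, and pays the second-highest bid 1540. Payoff = 550 − 1540 = -990.
Regret = truthful payoff − actual payoff = 0 − -990 = 990.
This is the dominant-strategy logic: truthful bidding weakly beats any alternative.

Regret: 990.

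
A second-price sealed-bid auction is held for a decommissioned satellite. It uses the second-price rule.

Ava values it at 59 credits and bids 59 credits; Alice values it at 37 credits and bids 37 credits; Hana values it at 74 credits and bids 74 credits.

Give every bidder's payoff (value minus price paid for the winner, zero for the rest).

Sorted high to low: Hana 74 credits; Ava 59 credits; Alice 37 credits.
Hana has the top bid and wins; the price is the second-highest bid, 59 credits.
Hana's payoff = 74 credits − 59 credits = 15 credits. All other bidders lose, so their payoff is 0.

Ava 0 credits, Alice 0 credits, Hana 15 credits.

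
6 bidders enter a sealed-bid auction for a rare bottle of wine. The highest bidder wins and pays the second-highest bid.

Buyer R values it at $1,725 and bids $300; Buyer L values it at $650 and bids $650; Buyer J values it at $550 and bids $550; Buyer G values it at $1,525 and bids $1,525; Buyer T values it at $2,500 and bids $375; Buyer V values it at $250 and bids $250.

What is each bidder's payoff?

Sorted high to low: Buyer G $1,525, then Buyer L $650, then Buyer J $550, then Buyer T $375, then Buyer R $300, then Buyer V $250.
Buyer G has the top bid and wins; the price is the second-highest bid, $650.
Buyer G's payoff = $1,525 − $650 = $875. All other bidders lose, so their payoff is 0.

Payoffs: Buyer R $0, Buyer L $0, Buyer J $0, Buyer G $875, Buyer T $0, Buyer V $0.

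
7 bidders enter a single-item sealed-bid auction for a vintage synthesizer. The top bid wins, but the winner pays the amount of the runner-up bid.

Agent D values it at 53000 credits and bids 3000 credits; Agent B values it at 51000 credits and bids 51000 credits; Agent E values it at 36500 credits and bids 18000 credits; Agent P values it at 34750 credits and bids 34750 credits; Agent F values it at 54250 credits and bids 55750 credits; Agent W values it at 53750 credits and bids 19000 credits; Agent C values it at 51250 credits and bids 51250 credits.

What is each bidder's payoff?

Payoffs: Agent D 0 credits, Agent B 0 credits, Agent E 0 credits, Agent P 0 credits, Agent F 3000 credits, Agent W 0 credits, Agent C 0 credits.

Sorted high to low: Agent F 55750 credits, then Agent C 51250 credits, then Agent B 51000 credits, then Agent P 34750 credits, then Agent W 19000 credits, then Agent E 18000 credits, then Agent D 3000 credits.
Agent F has the top bid and wins; the price is the second-highest bid, 51250 credits.
Agent F's payoff = 54250 credits − 51250 credits = 3000 credits. All other bidders lose, so their payoff is 0.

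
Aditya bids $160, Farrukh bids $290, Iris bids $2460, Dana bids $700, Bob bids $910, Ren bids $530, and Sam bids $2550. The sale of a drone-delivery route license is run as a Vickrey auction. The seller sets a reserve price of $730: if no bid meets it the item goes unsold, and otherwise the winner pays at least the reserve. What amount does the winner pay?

The winner pays $2460.

Ordered from highest: Sam $2550, then Iris $2460, then Bob $910, then Dana $700, then Ren $530, then Farrukh $290, then Aditya $160.
Sam has the highest bid, so Sam wins.
The second-highest bid is $2460, which exceeds the reserve, so that sets the price.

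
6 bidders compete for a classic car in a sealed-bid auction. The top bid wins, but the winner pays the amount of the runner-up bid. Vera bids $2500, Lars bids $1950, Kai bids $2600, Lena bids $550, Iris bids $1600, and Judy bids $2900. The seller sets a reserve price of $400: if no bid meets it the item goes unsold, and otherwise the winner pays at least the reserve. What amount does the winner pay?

Ordered from highest: Judy $2900, then Kai $2600, then Vera $2500, then Lars $1950, then Iris $1600, then Lena $550.
Judy has the highest bid, so Judy wins.
The second-highest bid is $2600, which exceeds the reserve, so that sets the price.

$2600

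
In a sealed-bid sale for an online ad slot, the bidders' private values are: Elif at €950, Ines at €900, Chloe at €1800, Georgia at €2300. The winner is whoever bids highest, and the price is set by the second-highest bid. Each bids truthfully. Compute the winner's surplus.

Surplus = €500.

Ranking the bids: Georgia €2300; Chloe €1800; Elif €950; Ines €900.
Georgia wins with the top bid and pays the second-highest, €1800.
Surplus = €2300 − €1800 = €500.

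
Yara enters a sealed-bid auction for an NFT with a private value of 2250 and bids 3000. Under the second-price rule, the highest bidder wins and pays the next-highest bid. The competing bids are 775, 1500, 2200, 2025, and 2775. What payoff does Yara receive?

Highest competing bid: 2775.
Yara's bid 3000 is the highest overall, so Yara wins and pays the second-highest bid, 2775.
Payoff = value − price = 2250 − 2775 = -525.
Overbidding won the item at a price above value — truthful bidding would have avoided this loss.

-525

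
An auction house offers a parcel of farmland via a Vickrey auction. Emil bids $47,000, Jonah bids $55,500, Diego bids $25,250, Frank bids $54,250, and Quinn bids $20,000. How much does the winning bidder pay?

Sorted high to low: Jonah $55,500, then Frank $54,250, then Emil $47,000, then Diego $25,250, then Quinn $20,000.
Jonah has the highest bid, so Jonah wins.
The second-highest bid is $54,250, so that is what Jonah pays.

$54,250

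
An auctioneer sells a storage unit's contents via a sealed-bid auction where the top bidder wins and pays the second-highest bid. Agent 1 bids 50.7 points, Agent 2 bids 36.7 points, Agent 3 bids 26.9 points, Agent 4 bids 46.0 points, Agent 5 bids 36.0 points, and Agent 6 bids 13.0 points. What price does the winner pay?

The winner pays 46.0 points.

Sorted high to low: Agent 1 50.7 points, then Agent 4 46.0 points, then Agent 2 36.7 points, then Agent 5 36.0 points, then Agent 3 26.9 points, then Agent 6 13.0 points.
Agent 1 is the highest bidder, so Agent 1 wins.
Under the second-price rule, the price is the second-highest bid: 46.0 points.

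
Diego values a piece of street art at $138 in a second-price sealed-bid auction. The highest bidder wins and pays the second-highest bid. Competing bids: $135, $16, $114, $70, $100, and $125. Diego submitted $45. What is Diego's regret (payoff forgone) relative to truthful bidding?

$3

The highest competing bid is $135.
Bidding truthfully at $138: Diego has the top bid, wins, and pays the second-highest bid $135. Payoff = $138 − $135 = $3.
Bidding $45: the top bid is $135 (a rival), so Diego loses. Payoff = $0.
Regret = truthful payoff − actual payoff = $3 − $0 = $3.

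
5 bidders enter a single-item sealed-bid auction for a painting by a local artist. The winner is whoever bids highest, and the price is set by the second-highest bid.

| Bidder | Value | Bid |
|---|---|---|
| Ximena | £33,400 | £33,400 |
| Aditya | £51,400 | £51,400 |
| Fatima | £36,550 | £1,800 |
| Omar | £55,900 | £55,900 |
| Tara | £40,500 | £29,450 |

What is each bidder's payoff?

Payoffs: Ximena £0, Aditya £0, Fatima £0, Omar £4,500, Tara £0.

Sorted high to low: Omar £55,900; Aditya £51,400; Ximena £33,400; Tara £29,450; Fatima £1,800.
Omar has the top bid and wins; the price is the second-highest bid, £51,400.
Omar's payoff = £55,900 − £51,400 = £4,500. All other bidders lose, so their payoff is 0.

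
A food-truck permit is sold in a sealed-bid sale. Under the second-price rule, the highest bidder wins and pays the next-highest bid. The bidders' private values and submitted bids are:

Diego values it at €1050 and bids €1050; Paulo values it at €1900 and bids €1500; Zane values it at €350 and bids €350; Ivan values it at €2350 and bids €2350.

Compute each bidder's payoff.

Payoffs: Diego €0, Paulo €0, Zane €0, Ivan €850.

Bids in descending order: Ivan €2350 > Paulo €1500 > Diego €1050 > Zane €350.
Ivan has the top bid and wins; the price is the second-highest bid, €1500.
Ivan's payoff = €2350 − €1500 = €850. All other bidders lose, so their payoff is 0.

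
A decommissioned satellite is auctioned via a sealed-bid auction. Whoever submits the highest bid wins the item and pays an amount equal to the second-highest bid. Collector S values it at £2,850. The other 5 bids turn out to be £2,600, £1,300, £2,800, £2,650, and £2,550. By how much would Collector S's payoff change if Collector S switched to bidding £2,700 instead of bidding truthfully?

-£50

The highest competing bid is £2,800.
Bidding truthfully at £2,850: Collector S has the top bid, wins, and pays the second-highest bid £2,800. Payoff = £2,850 − £2,800 = £50.
Bidding £2,700: the top bid is £2,800 (a rival), so Collector S loses. Payoff = £0.
Change = £0 − £50 = -£50.
Deviating from a truthful bid can only lose payoff in a second-price auction — never gain.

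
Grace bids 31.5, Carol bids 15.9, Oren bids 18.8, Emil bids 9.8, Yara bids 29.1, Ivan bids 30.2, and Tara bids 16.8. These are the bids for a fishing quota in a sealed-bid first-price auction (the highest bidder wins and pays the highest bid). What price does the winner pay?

The winner pays 31.5.

Sorted high to low: Grace 31.5, then Ivan 30.2, then Yara 29.1, then Oren 18.8, then Tara 16.8, then Carol 15.9, then Emil 9.8.
Grace is the highest bidder, so Grace wins.
Under the first-price rule, the price is the highest bid: 31.5.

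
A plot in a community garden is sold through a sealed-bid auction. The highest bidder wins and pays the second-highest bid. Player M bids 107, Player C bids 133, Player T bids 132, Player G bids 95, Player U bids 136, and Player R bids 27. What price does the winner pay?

Price paid: 133.

Sorted high to low: Player U 136; Player C 133; Player T 132; Player M 107; Player G 95; Player R 27.
Player U has the highest bid, so Player U wins.
The second-highest bid is 133, so that is what Player U pays.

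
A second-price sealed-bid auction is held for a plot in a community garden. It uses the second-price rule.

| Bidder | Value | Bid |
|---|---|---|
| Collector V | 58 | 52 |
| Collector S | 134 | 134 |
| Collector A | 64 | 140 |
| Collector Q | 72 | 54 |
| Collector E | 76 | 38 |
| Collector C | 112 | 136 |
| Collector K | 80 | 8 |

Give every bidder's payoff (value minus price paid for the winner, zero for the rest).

Collector V 0, Collector S 0, Collector A -72, Collector Q 0, Collector E 0, Collector C 0, Collector K 0.

Ordered from highest: Collector A 140 > Collector C 136 > Collector S 134 > Collector Q 54 > Collector V 52 > Collector E 38 > Collector K 8.
Collector A has the top bid and wins; the price is the second-highest bid, 136.
Collector A's payoff = 64 − 136 = -72. All other bidders lose, so their payoff is 0.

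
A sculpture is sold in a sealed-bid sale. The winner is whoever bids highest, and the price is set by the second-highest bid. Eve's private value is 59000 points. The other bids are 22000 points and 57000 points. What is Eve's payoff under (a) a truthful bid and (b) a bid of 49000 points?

Truthful: 2000 points; alternative: 0 points.

The highest competing bid is 57000 points.
Bidding truthfully at 59000 points: Eve has the top bid, wins, and pays the second-highest bid 57000 points. Payoff = 59000 points − 57000 points = 2000 points.
Bidding 49000 points: the top bid is 57000 points (a rival), so Eve loses. Payoff = 0 points.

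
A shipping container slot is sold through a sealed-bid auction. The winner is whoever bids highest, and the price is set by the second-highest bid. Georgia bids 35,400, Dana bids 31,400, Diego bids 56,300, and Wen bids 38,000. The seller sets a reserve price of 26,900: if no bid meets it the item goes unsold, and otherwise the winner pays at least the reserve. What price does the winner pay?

Ordered from highest: Diego 56,300 > Wen 38,000 > Georgia 35,400 > Dana 31,400.
Diego has the highest bid, so Diego wins.
The second-highest bid is 38,000, which exceeds the reserve, so that sets the price.

The winner pays 38,000.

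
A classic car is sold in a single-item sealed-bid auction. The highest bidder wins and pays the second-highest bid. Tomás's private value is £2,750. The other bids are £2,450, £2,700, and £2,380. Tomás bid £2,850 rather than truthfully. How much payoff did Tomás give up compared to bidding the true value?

The highest competing bid is £2,700.
Bidding truthfully at £2,750: Tomás has the top bid, wins, and pays the second-highest bid £2,700. Payoff = £2,750 − £2,700 = £50.
Bidding £2,850: Tomás has the top bid, wins, and pays the second-highest bid £2,700. Payoff = £2,750 − £2,700 = £50.
Regret = truthful payoff − actual payoff = £50 − £50 = £0.
The bid only affects whether you win, not the price — here both bids land on the same side of the top rival bid, so the deviation is payoff-neutral.

£0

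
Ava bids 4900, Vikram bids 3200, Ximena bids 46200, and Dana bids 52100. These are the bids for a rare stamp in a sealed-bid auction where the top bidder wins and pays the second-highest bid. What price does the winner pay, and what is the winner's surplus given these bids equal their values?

Price 46200; surplus 5900.

Ordered from highest: Dana 52100, then Ximena 46200, then Ava 4900, then Vikram 3200.
Dana is the highest bidder, so Dana wins.
Under the second-price rule, the price is the second-highest bid: 46200.
Surplus = 52100 − 46200 = 5900.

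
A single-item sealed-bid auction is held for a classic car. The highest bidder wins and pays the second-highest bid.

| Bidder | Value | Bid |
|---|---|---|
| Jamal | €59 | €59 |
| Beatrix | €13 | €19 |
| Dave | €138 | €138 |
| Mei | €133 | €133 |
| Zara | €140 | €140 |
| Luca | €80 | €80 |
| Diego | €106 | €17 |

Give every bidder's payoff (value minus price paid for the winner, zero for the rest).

Payoffs: Jamal €0, Beatrix €0, Dave €0, Mei €0, Zara €2, Luca €0, Diego €0.

Sorted high to low: Zara €140, then Dave €138, then Mei €133, then Luca €80, then Jamal €59, then Beatrix €19, then Diego €17.
Zara has the top bid and wins; the price is the second-highest bid, €138.
Zara's payoff = €140 − €138 = €2. All other bidders lose, so their payoff is 0.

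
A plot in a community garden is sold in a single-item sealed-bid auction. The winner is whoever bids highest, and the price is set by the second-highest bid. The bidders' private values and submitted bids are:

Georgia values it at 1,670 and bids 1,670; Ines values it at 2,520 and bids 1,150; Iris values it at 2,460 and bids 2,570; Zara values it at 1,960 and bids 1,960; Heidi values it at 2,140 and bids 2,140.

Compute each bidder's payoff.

Georgia 0, Ines 0, Iris 320, Zara 0, Heidi 0.

Ranking the bids: Iris 2,570 > Heidi 2,140 > Zara 1,960 > Georgia 1,670 > Ines 1,150.
Iris has the top bid and wins; the price is the second-highest bid, 2,140.
Iris's payoff = 2,460 − 2,140 = 320. All other bidders lose, so their payoff is 0.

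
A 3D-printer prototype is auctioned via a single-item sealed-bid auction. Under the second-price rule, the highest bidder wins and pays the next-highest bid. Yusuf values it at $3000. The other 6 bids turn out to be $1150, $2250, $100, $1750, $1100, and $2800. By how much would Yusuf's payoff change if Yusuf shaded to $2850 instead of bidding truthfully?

The highest competing bid is $2800.
Bidding truthfully at $3000: Yusuf has the top bid, wins, and pays the second-highest bid $2800. Payoff = $3000 − $2800 = $200.
Bidding $2850: Yusuf has the top bid, wins, and pays the second-highest bid $2800. Payoff = $3000 − $2800 = $200.
Change = $200 − $200 = $0.

Payoff change: $0.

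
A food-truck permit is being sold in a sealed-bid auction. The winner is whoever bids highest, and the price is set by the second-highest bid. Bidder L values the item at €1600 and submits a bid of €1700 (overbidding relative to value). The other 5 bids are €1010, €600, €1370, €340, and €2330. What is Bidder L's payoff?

Highest competing bid: €2330.
Bidder L's bid €1700 is not the highest, so Bidder L loses, pays nothing, and earns zero payoff.

€0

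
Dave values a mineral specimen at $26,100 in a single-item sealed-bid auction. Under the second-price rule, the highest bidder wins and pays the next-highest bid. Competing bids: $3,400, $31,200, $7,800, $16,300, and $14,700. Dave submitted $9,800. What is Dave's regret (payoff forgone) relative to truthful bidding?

The highest competing bid is $31,200.
Bidding truthfully at $26,100: the top bid is $31,200 (a rival), so Dave loses. Payoff = $0.
Bidding $9,800: the top bid is $31,200 (a rival), so Dave loses. Payoff = $0.
Regret = truthful payoff − actual payoff = $0 − $0 = $0.

$0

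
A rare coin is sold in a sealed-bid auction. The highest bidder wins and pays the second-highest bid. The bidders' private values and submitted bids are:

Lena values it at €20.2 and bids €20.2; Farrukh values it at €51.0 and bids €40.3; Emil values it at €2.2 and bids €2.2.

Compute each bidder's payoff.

Lena €0.0, Farrukh €30.8, Emil €0.0.

Sorted high to low: Farrukh €40.3; Lena €20.2; Emil €2.2.
Farrukh has the top bid and wins; the price is the second-highest bid, €20.2.
Farrukh's payoff = €51.0 − €20.2 = €30.8. All other bidders lose, so their payoff is 0.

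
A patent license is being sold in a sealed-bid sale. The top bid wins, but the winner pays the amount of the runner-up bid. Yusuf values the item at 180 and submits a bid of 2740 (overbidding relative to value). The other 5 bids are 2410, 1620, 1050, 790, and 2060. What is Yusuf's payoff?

Highest competing bid: 2410.
Yusuf's bid 2740 is the highest overall, so Yusuf wins and pays the second-highest bid, 2410.
Payoff = value − price = 180 − 2410 = -2230.
Overbidding won the item at a price above value — truthful bidding would have avoided this loss.

Payoff = -2230.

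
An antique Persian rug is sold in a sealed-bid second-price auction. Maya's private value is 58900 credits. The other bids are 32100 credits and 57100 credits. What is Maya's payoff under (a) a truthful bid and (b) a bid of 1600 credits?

Truthful: 1800 credits; alternative: 0 credits.

The highest competing bid is 57100 credits.
Bidding truthfully at 58900 credits: Maya has the top bid, wins, and pays the second-highest bid 57100 credits. Payoff = 58900 credits − 57100 credits = 1800 credits.
Bidding 1600 credits: the top bid is 57100 credits (a rival), so Maya loses. Payoff = 0 credits.
Deviating from a truthful bid can only lose payoff in a second-price auction — never gain.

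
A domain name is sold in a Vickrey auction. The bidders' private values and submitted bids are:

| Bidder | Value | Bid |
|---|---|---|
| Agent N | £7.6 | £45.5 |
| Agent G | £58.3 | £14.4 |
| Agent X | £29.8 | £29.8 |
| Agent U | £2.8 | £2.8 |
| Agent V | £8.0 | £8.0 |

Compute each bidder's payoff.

Bids in descending order: Agent N £45.5, then Agent X £29.8, then Agent G £14.4, then Agent V £8.0, then Agent U £2.8.
Agent N has the top bid and wins; the price is the second-highest bid, £29.8.
Agent N's payoff = £7.6 − £29.8 = -£22.2. All other bidders lose, so their payoff is 0.

Agent N -£22.2, Agent G £0.0, Agent X £0.0, Agent U £0.0, Agent V £0.0.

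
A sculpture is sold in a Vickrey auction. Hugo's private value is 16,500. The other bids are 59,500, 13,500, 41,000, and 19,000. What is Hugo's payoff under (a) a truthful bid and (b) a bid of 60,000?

Truthful: 0; alternative: -43,000.

The highest competing bid is 59,500.
Bidding truthfully at 16,500: the top bid is 59,500 (a rival), so Hugo loses. Payoff = 0.
Bidding 60,000: Hugo has the top bid, wins, and pays the second-highest bid 59,500. Payoff = 16,500 − 59,500 = -43,000.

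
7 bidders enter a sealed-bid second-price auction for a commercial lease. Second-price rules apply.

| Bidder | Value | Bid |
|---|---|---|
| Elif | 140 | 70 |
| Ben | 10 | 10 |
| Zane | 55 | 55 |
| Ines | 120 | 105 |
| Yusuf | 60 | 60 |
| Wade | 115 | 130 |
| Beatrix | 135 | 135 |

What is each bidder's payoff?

Payoffs: Elif 0, Ben 0, Zane 0, Ines 0, Yusuf 0, Wade 0, Beatrix 5.

Ranking the bids: Beatrix 135 > Wade 130 > Ines 105 > Elif 70 > Yusuf 60 > Zane 55 > Ben 10.
Beatrix has the top bid and wins; the price is the second-highest bid, 130.
Beatrix's payoff = 135 − 130 = 5. All other bidders lose, so their payoff is 0.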